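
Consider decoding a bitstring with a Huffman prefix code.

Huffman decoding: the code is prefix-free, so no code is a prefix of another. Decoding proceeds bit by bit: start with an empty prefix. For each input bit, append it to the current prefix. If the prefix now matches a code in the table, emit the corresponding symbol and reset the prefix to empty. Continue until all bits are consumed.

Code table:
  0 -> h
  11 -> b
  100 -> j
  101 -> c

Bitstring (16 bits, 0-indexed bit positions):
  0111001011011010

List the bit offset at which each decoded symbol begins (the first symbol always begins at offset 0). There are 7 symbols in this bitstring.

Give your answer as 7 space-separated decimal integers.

Bit 0: prefix='0' -> emit 'h', reset
Bit 1: prefix='1' (no match yet)
Bit 2: prefix='11' -> emit 'b', reset
Bit 3: prefix='1' (no match yet)
Bit 4: prefix='10' (no match yet)
Bit 5: prefix='100' -> emit 'j', reset
Bit 6: prefix='1' (no match yet)
Bit 7: prefix='10' (no match yet)
Bit 8: prefix='101' -> emit 'c', reset
Bit 9: prefix='1' (no match yet)
Bit 10: prefix='10' (no match yet)
Bit 11: prefix='101' -> emit 'c', reset
Bit 12: prefix='1' (no match yet)
Bit 13: prefix='10' (no match yet)
Bit 14: prefix='101' -> emit 'c', reset
Bit 15: prefix='0' -> emit 'h', reset

Answer: 0 1 3 6 9 12 15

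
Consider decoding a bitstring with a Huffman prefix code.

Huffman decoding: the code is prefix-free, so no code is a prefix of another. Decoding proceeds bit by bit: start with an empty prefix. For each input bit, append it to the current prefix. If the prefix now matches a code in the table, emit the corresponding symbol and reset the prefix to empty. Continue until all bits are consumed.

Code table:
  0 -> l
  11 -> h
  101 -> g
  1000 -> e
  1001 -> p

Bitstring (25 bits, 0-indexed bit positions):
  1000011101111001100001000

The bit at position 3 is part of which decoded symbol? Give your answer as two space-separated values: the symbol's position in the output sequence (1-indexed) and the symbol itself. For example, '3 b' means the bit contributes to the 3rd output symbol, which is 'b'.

Bit 0: prefix='1' (no match yet)
Bit 1: prefix='10' (no match yet)
Bit 2: prefix='100' (no match yet)
Bit 3: prefix='1000' -> emit 'e', reset
Bit 4: prefix='0' -> emit 'l', reset
Bit 5: prefix='1' (no match yet)
Bit 6: prefix='11' -> emit 'h', reset
Bit 7: prefix='1' (no match yet)

Answer: 1 e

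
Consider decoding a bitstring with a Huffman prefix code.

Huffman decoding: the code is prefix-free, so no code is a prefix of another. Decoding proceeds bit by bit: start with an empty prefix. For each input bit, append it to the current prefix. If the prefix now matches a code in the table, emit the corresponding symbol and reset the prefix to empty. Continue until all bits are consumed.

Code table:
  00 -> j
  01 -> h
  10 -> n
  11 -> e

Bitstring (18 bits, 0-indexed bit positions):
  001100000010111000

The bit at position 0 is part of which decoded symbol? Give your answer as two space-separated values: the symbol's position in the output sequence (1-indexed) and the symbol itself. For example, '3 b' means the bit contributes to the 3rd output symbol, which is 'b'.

Bit 0: prefix='0' (no match yet)
Bit 1: prefix='00' -> emit 'j', reset
Bit 2: prefix='1' (no match yet)
Bit 3: prefix='11' -> emit 'e', reset
Bit 4: prefix='0' (no match yet)

Answer: 1 j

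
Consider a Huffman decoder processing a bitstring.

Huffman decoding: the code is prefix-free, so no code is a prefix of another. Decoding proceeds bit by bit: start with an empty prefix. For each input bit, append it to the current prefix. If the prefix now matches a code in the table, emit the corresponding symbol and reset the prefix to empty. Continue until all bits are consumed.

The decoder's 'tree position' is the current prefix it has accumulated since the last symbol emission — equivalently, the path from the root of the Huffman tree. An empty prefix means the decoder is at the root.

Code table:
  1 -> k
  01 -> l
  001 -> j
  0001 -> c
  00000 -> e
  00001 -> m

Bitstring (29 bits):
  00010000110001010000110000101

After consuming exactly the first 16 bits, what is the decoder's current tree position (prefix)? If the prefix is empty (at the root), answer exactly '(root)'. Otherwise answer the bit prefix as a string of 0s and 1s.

Bit 0: prefix='0' (no match yet)
Bit 1: prefix='00' (no match yet)
Bit 2: prefix='000' (no match yet)
Bit 3: prefix='0001' -> emit 'c', reset
Bit 4: prefix='0' (no match yet)
Bit 5: prefix='00' (no match yet)
Bit 6: prefix='000' (no match yet)
Bit 7: prefix='0000' (no match yet)
Bit 8: prefix='00001' -> emit 'm', reset
Bit 9: prefix='1' -> emit 'k', reset
Bit 10: prefix='0' (no match yet)
Bit 11: prefix='00' (no match yet)
Bit 12: prefix='000' (no match yet)
Bit 13: prefix='0001' -> emit 'c', reset
Bit 14: prefix='0' (no match yet)
Bit 15: prefix='01' -> emit 'l', reset

Answer: (root)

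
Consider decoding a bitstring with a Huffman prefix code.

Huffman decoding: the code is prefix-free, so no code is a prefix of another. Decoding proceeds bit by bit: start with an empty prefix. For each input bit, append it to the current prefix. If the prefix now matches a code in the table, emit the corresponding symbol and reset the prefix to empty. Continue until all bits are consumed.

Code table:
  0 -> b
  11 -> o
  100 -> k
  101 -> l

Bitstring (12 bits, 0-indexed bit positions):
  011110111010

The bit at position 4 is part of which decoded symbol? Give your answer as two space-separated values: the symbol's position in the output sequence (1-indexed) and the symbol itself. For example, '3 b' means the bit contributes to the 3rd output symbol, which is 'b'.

Answer: 3 o

Derivation:
Bit 0: prefix='0' -> emit 'b', reset
Bit 1: prefix='1' (no match yet)
Bit 2: prefix='11' -> emit 'o', reset
Bit 3: prefix='1' (no match yet)
Bit 4: prefix='11' -> emit 'o', reset
Bit 5: prefix='0' -> emit 'b', reset
Bit 6: prefix='1' (no match yet)
Bit 7: prefix='11' -> emit 'o', reset
Bit 8: prefix='1' (no match yet)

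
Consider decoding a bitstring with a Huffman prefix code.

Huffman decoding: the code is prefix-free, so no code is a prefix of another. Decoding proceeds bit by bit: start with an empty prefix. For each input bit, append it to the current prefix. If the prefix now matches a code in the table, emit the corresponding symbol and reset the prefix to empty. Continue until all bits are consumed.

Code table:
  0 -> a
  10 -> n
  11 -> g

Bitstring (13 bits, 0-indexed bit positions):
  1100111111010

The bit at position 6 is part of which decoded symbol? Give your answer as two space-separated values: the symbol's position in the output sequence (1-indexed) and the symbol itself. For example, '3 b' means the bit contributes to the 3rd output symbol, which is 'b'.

Bit 0: prefix='1' (no match yet)
Bit 1: prefix='11' -> emit 'g', reset
Bit 2: prefix='0' -> emit 'a', reset
Bit 3: prefix='0' -> emit 'a', reset
Bit 4: prefix='1' (no match yet)
Bit 5: prefix='11' -> emit 'g', reset
Bit 6: prefix='1' (no match yet)
Bit 7: prefix='11' -> emit 'g', reset
Bit 8: prefix='1' (no match yet)
Bit 9: prefix='11' -> emit 'g', reset
Bit 10: prefix='0' -> emit 'a', reset

Answer: 5 g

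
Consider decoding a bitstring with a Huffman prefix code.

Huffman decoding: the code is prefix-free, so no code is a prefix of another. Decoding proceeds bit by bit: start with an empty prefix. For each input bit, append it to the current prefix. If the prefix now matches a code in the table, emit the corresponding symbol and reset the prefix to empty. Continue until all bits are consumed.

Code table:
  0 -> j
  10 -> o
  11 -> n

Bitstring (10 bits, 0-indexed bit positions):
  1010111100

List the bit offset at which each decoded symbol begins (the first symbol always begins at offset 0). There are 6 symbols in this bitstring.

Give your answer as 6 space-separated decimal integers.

Answer: 0 2 4 6 8 9

Derivation:
Bit 0: prefix='1' (no match yet)
Bit 1: prefix='10' -> emit 'o', reset
Bit 2: prefix='1' (no match yet)
Bit 3: prefix='10' -> emit 'o', reset
Bit 4: prefix='1' (no match yet)
Bit 5: prefix='11' -> emit 'n', reset
Bit 6: prefix='1' (no match yet)
Bit 7: prefix='11' -> emit 'n', reset
Bit 8: prefix='0' -> emit 'j', reset
Bit 9: prefix='0' -> emit 'j', reset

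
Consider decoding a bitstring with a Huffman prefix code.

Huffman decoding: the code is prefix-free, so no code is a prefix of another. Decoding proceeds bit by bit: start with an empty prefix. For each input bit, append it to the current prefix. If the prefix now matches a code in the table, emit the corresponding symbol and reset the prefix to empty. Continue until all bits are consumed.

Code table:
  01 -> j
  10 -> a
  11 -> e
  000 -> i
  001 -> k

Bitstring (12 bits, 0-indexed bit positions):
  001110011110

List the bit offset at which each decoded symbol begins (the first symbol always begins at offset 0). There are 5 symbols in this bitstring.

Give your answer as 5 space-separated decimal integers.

Bit 0: prefix='0' (no match yet)
Bit 1: prefix='00' (no match yet)
Bit 2: prefix='001' -> emit 'k', reset
Bit 3: prefix='1' (no match yet)
Bit 4: prefix='11' -> emit 'e', reset
Bit 5: prefix='0' (no match yet)
Bit 6: prefix='00' (no match yet)
Bit 7: prefix='001' -> emit 'k', reset
Bit 8: prefix='1' (no match yet)
Bit 9: prefix='11' -> emit 'e', reset
Bit 10: prefix='1' (no match yet)
Bit 11: prefix='10' -> emit 'a', reset

Answer: 0 3 5 8 10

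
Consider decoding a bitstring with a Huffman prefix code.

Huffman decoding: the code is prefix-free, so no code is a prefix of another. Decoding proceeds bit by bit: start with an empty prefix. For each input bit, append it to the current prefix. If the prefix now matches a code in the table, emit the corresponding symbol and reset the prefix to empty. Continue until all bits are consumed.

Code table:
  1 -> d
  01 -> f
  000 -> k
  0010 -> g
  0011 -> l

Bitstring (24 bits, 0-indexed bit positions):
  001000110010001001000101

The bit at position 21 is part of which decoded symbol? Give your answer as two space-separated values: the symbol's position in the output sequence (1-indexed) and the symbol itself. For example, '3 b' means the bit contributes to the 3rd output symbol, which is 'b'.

Bit 0: prefix='0' (no match yet)
Bit 1: prefix='00' (no match yet)
Bit 2: prefix='001' (no match yet)
Bit 3: prefix='0010' -> emit 'g', reset
Bit 4: prefix='0' (no match yet)
Bit 5: prefix='00' (no match yet)
Bit 6: prefix='001' (no match yet)
Bit 7: prefix='0011' -> emit 'l', reset
Bit 8: prefix='0' (no match yet)
Bit 9: prefix='00' (no match yet)
Bit 10: prefix='001' (no match yet)
Bit 11: prefix='0010' -> emit 'g', reset
Bit 12: prefix='0' (no match yet)
Bit 13: prefix='00' (no match yet)
Bit 14: prefix='001' (no match yet)
Bit 15: prefix='0010' -> emit 'g', reset
Bit 16: prefix='0' (no match yet)
Bit 17: prefix='01' -> emit 'f', reset
Bit 18: prefix='0' (no match yet)
Bit 19: prefix='00' (no match yet)
Bit 20: prefix='000' -> emit 'k', reset
Bit 21: prefix='1' -> emit 'd', reset
Bit 22: prefix='0' (no match yet)
Bit 23: prefix='01' -> emit 'f', reset

Answer: 7 d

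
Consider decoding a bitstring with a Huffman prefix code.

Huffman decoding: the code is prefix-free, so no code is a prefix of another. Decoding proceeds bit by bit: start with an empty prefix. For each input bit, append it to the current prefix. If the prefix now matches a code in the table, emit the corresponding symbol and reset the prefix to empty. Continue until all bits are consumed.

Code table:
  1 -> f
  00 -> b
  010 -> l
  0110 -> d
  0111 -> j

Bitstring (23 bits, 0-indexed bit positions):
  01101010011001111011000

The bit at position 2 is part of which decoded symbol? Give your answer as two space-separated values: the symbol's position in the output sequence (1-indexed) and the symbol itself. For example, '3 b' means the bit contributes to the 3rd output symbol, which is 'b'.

Bit 0: prefix='0' (no match yet)
Bit 1: prefix='01' (no match yet)
Bit 2: prefix='011' (no match yet)
Bit 3: prefix='0110' -> emit 'd', reset
Bit 4: prefix='1' -> emit 'f', reset
Bit 5: prefix='0' (no match yet)
Bit 6: prefix='01' (no match yet)

Answer: 1 d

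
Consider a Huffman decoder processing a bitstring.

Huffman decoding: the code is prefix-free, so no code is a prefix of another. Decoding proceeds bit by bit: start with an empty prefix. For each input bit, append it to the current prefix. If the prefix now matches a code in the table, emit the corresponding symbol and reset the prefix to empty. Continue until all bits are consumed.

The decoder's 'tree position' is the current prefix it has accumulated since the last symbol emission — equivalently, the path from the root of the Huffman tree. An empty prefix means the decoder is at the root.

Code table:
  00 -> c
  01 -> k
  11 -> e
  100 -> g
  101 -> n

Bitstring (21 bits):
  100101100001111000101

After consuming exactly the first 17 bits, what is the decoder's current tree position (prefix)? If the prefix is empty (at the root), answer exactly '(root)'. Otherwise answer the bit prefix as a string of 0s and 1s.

Bit 0: prefix='1' (no match yet)
Bit 1: prefix='10' (no match yet)
Bit 2: prefix='100' -> emit 'g', reset
Bit 3: prefix='1' (no match yet)
Bit 4: prefix='10' (no match yet)
Bit 5: prefix='101' -> emit 'n', reset
Bit 6: prefix='1' (no match yet)
Bit 7: prefix='10' (no match yet)
Bit 8: prefix='100' -> emit 'g', reset
Bit 9: prefix='0' (no match yet)
Bit 10: prefix='00' -> emit 'c', reset
Bit 11: prefix='1' (no match yet)
Bit 12: prefix='11' -> emit 'e', reset
Bit 13: prefix='1' (no match yet)
Bit 14: prefix='11' -> emit 'e', reset
Bit 15: prefix='0' (no match yet)
Bit 16: prefix='00' -> emit 'c', reset

Answer: (root)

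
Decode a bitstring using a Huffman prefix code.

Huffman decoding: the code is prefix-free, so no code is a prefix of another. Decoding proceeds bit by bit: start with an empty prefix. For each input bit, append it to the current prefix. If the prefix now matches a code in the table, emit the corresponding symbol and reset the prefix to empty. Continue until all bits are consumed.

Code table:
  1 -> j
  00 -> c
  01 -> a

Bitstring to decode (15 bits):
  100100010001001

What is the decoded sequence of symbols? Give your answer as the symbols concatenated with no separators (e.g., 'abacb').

Bit 0: prefix='1' -> emit 'j', reset
Bit 1: prefix='0' (no match yet)
Bit 2: prefix='00' -> emit 'c', reset
Bit 3: prefix='1' -> emit 'j', reset
Bit 4: prefix='0' (no match yet)
Bit 5: prefix='00' -> emit 'c', reset
Bit 6: prefix='0' (no match yet)
Bit 7: prefix='01' -> emit 'a', reset
Bit 8: prefix='0' (no match yet)
Bit 9: prefix='00' -> emit 'c', reset
Bit 10: prefix='0' (no match yet)
Bit 11: prefix='01' -> emit 'a', reset
Bit 12: prefix='0' (no match yet)
Bit 13: prefix='00' -> emit 'c', reset
Bit 14: prefix='1' -> emit 'j', reset

Answer: jcjcacacj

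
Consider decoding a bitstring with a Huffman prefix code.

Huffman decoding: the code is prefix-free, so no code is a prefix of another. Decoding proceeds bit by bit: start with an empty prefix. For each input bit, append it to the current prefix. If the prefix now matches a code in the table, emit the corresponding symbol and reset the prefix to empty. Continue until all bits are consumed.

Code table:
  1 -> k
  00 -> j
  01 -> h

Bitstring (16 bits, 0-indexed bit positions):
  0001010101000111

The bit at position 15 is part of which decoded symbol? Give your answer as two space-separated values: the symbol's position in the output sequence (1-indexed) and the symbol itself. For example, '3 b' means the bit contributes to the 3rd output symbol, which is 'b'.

Answer: 9 k

Derivation:
Bit 0: prefix='0' (no match yet)
Bit 1: prefix='00' -> emit 'j', reset
Bit 2: prefix='0' (no match yet)
Bit 3: prefix='01' -> emit 'h', reset
Bit 4: prefix='0' (no match yet)
Bit 5: prefix='01' -> emit 'h', reset
Bit 6: prefix='0' (no match yet)
Bit 7: prefix='01' -> emit 'h', reset
Bit 8: prefix='0' (no match yet)
Bit 9: prefix='01' -> emit 'h', reset
Bit 10: prefix='0' (no match yet)
Bit 11: prefix='00' -> emit 'j', reset
Bit 12: prefix='0' (no match yet)
Bit 13: prefix='01' -> emit 'h', reset
Bit 14: prefix='1' -> emit 'k', reset
Bit 15: prefix='1' -> emit 'k', reset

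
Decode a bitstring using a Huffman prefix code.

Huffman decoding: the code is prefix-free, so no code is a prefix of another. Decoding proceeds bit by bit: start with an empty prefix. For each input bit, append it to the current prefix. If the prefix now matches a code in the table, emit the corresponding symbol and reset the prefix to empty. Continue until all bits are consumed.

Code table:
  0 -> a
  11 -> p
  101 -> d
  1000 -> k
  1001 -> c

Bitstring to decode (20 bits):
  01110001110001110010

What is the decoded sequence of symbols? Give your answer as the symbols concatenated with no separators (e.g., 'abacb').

Bit 0: prefix='0' -> emit 'a', reset
Bit 1: prefix='1' (no match yet)
Bit 2: prefix='11' -> emit 'p', reset
Bit 3: prefix='1' (no match yet)
Bit 4: prefix='10' (no match yet)
Bit 5: prefix='100' (no match yet)
Bit 6: prefix='1000' -> emit 'k', reset
Bit 7: prefix='1' (no match yet)
Bit 8: prefix='11' -> emit 'p', reset
Bit 9: prefix='1' (no match yet)
Bit 10: prefix='10' (no match yet)
Bit 11: prefix='100' (no match yet)
Bit 12: prefix='1000' -> emit 'k', reset
Bit 13: prefix='1' (no match yet)
Bit 14: prefix='11' -> emit 'p', reset
Bit 15: prefix='1' (no match yet)
Bit 16: prefix='10' (no match yet)
Bit 17: prefix='100' (no match yet)
Bit 18: prefix='1001' -> emit 'c', reset
Bit 19: prefix='0' -> emit 'a', reset

Answer: apkpkpca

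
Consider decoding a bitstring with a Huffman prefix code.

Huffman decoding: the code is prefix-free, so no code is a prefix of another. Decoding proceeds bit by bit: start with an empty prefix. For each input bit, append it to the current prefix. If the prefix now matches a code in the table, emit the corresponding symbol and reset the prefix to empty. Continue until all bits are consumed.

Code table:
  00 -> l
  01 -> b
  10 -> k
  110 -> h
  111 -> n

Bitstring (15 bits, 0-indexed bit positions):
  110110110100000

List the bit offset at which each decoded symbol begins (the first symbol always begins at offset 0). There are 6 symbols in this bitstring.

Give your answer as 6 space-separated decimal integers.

Bit 0: prefix='1' (no match yet)
Bit 1: prefix='11' (no match yet)
Bit 2: prefix='110' -> emit 'h', reset
Bit 3: prefix='1' (no match yet)
Bit 4: prefix='11' (no match yet)
Bit 5: prefix='110' -> emit 'h', reset
Bit 6: prefix='1' (no match yet)
Bit 7: prefix='11' (no match yet)
Bit 8: prefix='110' -> emit 'h', reset
Bit 9: prefix='1' (no match yet)
Bit 10: prefix='10' -> emit 'k', reset
Bit 11: prefix='0' (no match yet)
Bit 12: prefix='00' -> emit 'l', reset
Bit 13: prefix='0' (no match yet)
Bit 14: prefix='00' -> emit 'l', reset

Answer: 0 3 6 9 11 13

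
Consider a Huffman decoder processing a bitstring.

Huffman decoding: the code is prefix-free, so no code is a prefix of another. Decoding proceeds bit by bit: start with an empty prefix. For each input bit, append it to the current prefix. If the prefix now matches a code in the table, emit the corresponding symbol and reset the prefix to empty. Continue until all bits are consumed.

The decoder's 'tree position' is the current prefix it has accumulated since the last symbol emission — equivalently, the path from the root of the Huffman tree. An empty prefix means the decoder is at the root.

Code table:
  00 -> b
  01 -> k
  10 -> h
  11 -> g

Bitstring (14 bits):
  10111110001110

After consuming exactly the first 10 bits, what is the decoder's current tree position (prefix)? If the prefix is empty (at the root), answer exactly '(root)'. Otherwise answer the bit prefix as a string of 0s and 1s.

Answer: (root)

Derivation:
Bit 0: prefix='1' (no match yet)
Bit 1: prefix='10' -> emit 'h', reset
Bit 2: prefix='1' (no match yet)
Bit 3: prefix='11' -> emit 'g', reset
Bit 4: prefix='1' (no match yet)
Bit 5: prefix='11' -> emit 'g', reset
Bit 6: prefix='1' (no match yet)
Bit 7: prefix='10' -> emit 'h', reset
Bit 8: prefix='0' (no match yet)
Bit 9: prefix='00' -> emit 'b', reset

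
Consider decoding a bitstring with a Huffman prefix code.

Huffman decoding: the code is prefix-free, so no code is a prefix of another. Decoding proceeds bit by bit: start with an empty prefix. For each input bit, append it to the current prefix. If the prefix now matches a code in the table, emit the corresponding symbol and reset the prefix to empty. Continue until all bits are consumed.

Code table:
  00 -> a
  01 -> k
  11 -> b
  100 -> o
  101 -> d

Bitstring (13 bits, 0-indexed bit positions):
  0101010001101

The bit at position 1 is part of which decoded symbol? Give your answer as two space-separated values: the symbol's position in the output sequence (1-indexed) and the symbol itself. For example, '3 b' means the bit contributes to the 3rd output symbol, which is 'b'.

Answer: 1 k

Derivation:
Bit 0: prefix='0' (no match yet)
Bit 1: prefix='01' -> emit 'k', reset
Bit 2: prefix='0' (no match yet)
Bit 3: prefix='01' -> emit 'k', reset
Bit 4: prefix='0' (no match yet)
Bit 5: prefix='01' -> emit 'k', reset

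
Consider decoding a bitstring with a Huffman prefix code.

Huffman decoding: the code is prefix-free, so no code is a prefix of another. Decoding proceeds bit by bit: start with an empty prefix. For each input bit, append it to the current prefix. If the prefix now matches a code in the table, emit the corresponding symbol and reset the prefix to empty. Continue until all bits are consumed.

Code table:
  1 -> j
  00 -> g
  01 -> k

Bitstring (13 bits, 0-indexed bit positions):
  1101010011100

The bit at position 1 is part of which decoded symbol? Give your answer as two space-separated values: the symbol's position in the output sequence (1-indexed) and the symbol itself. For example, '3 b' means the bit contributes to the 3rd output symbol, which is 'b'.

Answer: 2 j

Derivation:
Bit 0: prefix='1' -> emit 'j', reset
Bit 1: prefix='1' -> emit 'j', reset
Bit 2: prefix='0' (no match yet)
Bit 3: prefix='01' -> emit 'k', reset
Bit 4: prefix='0' (no match yet)
Bit 5: prefix='01' -> emit 'k', reset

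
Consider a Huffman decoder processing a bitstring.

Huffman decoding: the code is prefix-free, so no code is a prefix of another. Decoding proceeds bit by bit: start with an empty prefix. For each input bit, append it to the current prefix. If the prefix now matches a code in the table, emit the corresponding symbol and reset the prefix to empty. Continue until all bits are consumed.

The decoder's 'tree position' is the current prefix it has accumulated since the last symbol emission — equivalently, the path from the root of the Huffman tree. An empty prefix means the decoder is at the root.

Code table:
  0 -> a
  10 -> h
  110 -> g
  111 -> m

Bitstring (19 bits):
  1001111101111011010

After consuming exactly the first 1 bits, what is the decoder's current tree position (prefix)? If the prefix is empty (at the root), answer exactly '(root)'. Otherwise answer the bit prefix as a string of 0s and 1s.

Bit 0: prefix='1' (no match yet)

Answer: 1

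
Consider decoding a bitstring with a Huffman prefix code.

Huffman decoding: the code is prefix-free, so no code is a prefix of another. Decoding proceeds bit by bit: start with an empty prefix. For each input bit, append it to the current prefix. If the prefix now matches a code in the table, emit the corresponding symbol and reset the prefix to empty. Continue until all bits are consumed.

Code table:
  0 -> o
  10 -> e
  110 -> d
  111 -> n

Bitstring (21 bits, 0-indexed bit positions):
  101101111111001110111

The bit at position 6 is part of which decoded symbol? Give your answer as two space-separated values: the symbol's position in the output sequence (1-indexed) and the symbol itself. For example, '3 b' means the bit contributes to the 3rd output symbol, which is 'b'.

Answer: 3 n

Derivation:
Bit 0: prefix='1' (no match yet)
Bit 1: prefix='10' -> emit 'e', reset
Bit 2: prefix='1' (no match yet)
Bit 3: prefix='11' (no match yet)
Bit 4: prefix='110' -> emit 'd', reset
Bit 5: prefix='1' (no match yet)
Bit 6: prefix='11' (no match yet)
Bit 7: prefix='111' -> emit 'n', reset
Bit 8: prefix='1' (no match yet)
Bit 9: prefix='11' (no match yet)
Bit 10: prefix='111' -> emit 'n', reset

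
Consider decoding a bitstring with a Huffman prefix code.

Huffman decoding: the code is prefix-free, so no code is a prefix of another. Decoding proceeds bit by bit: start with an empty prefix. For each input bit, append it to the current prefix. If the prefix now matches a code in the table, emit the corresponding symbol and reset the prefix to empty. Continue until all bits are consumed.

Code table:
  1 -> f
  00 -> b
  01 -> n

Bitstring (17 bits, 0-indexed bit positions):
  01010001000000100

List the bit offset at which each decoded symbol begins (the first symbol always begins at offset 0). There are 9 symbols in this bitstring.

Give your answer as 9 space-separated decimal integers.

Answer: 0 2 4 6 8 10 12 14 15

Derivation:
Bit 0: prefix='0' (no match yet)
Bit 1: prefix='01' -> emit 'n', reset
Bit 2: prefix='0' (no match yet)
Bit 3: prefix='01' -> emit 'n', reset
Bit 4: prefix='0' (no match yet)
Bit 5: prefix='00' -> emit 'b', reset
Bit 6: prefix='0' (no match yet)
Bit 7: prefix='01' -> emit 'n', reset
Bit 8: prefix='0' (no match yet)
Bit 9: prefix='00' -> emit 'b', reset
Bit 10: prefix='0' (no match yet)
Bit 11: prefix='00' -> emit 'b', reset
Bit 12: prefix='0' (no match yet)
Bit 13: prefix='00' -> emit 'b', reset
Bit 14: prefix='1' -> emit 'f', reset
Bit 15: prefix='0' (no match yet)
Bit 16: prefix='00' -> emit 'b', reset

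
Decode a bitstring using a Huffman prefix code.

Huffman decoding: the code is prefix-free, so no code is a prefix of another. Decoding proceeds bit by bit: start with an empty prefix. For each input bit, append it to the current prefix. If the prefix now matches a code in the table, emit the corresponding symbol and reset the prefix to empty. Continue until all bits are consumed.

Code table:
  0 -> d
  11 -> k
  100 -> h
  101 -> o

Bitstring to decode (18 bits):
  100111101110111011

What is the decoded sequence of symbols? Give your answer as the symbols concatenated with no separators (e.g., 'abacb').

Answer: hkkdkokdk

Derivation:
Bit 0: prefix='1' (no match yet)
Bit 1: prefix='10' (no match yet)
Bit 2: prefix='100' -> emit 'h', reset
Bit 3: prefix='1' (no match yet)
Bit 4: prefix='11' -> emit 'k', reset
Bit 5: prefix='1' (no match yet)
Bit 6: prefix='11' -> emit 'k', reset
Bit 7: prefix='0' -> emit 'd', reset
Bit 8: prefix='1' (no match yet)
Bit 9: prefix='11' -> emit 'k', reset
Bit 10: prefix='1' (no match yet)
Bit 11: prefix='10' (no match yet)
Bit 12: prefix='101' -> emit 'o', reset
Bit 13: prefix='1' (no match yet)
Bit 14: prefix='11' -> emit 'k', reset
Bit 15: prefix='0' -> emit 'd', reset
Bit 16: prefix='1' (no match yet)
Bit 17: prefix='11' -> emit 'k', reset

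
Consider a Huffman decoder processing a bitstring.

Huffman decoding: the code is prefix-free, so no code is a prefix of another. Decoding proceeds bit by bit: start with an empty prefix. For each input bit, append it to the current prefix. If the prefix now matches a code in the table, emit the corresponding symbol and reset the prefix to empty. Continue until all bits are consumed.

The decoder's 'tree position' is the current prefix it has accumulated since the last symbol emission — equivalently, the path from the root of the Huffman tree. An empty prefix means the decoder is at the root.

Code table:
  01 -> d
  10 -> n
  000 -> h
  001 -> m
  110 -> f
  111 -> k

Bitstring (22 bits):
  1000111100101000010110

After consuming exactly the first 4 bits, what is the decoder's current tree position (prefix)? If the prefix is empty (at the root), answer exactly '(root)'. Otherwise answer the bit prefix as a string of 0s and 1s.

Bit 0: prefix='1' (no match yet)
Bit 1: prefix='10' -> emit 'n', reset
Bit 2: prefix='0' (no match yet)
Bit 3: prefix='00' (no match yet)

Answer: 00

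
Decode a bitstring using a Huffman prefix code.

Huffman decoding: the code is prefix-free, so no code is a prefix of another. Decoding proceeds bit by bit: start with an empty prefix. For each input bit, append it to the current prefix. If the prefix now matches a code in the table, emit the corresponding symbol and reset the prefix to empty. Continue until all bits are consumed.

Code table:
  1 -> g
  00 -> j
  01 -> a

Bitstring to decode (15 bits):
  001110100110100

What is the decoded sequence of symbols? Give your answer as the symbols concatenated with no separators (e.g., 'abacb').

Answer: jgggajggaj

Derivation:
Bit 0: prefix='0' (no match yet)
Bit 1: prefix='00' -> emit 'j', reset
Bit 2: prefix='1' -> emit 'g', reset
Bit 3: prefix='1' -> emit 'g', reset
Bit 4: prefix='1' -> emit 'g', reset
Bit 5: prefix='0' (no match yet)
Bit 6: prefix='01' -> emit 'a', reset
Bit 7: prefix='0' (no match yet)
Bit 8: prefix='00' -> emit 'j', reset
Bit 9: prefix='1' -> emit 'g', reset
Bit 10: prefix='1' -> emit 'g', reset
Bit 11: prefix='0' (no match yet)
Bit 12: prefix='01' -> emit 'a', reset
Bit 13: prefix='0' (no match yet)
Bit 14: prefix='00' -> emit 'j', reset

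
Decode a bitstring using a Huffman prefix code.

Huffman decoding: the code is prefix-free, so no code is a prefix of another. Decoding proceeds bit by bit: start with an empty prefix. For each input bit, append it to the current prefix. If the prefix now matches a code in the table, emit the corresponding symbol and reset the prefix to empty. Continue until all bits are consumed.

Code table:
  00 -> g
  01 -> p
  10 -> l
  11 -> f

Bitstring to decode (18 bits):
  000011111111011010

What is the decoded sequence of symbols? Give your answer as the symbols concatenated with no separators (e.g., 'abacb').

Answer: ggffffpll

Derivation:
Bit 0: prefix='0' (no match yet)
Bit 1: prefix='00' -> emit 'g', reset
Bit 2: prefix='0' (no match yet)
Bit 3: prefix='00' -> emit 'g', reset
Bit 4: prefix='1' (no match yet)
Bit 5: prefix='11' -> emit 'f', reset
Bit 6: prefix='1' (no match yet)
Bit 7: prefix='11' -> emit 'f', reset
Bit 8: prefix='1' (no match yet)
Bit 9: prefix='11' -> emit 'f', reset
Bit 10: prefix='1' (no match yet)
Bit 11: prefix='11' -> emit 'f', reset
Bit 12: prefix='0' (no match yet)
Bit 13: prefix='01' -> emit 'p', reset
Bit 14: prefix='1' (no match yet)
Bit 15: prefix='10' -> emit 'l', reset
Bit 16: prefix='1' (no match yet)
Bit 17: prefix='10' -> emit 'l', reset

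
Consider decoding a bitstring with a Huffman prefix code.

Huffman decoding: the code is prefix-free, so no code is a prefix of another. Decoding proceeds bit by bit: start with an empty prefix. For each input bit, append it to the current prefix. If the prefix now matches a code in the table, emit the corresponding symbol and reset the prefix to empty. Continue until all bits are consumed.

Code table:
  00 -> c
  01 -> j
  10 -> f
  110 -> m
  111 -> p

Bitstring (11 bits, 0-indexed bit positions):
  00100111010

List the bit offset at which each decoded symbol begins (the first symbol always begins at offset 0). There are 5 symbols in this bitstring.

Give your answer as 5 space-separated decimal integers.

Answer: 0 2 4 6 9

Derivation:
Bit 0: prefix='0' (no match yet)
Bit 1: prefix='00' -> emit 'c', reset
Bit 2: prefix='1' (no match yet)
Bit 3: prefix='10' -> emit 'f', reset
Bit 4: prefix='0' (no match yet)
Bit 5: prefix='01' -> emit 'j', reset
Bit 6: prefix='1' (no match yet)
Bit 7: prefix='11' (no match yet)
Bit 8: prefix='110' -> emit 'm', reset
Bit 9: prefix='1' (no match yet)
Bit 10: prefix='10' -> emit 'f', reset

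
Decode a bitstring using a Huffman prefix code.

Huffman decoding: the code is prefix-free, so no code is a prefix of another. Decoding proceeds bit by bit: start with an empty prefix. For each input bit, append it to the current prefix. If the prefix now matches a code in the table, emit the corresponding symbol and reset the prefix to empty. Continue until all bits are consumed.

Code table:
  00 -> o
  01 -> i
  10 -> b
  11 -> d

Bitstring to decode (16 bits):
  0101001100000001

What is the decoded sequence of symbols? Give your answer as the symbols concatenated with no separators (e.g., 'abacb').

Bit 0: prefix='0' (no match yet)
Bit 1: prefix='01' -> emit 'i', reset
Bit 2: prefix='0' (no match yet)
Bit 3: prefix='01' -> emit 'i', reset
Bit 4: prefix='0' (no match yet)
Bit 5: prefix='00' -> emit 'o', reset
Bit 6: prefix='1' (no match yet)
Bit 7: prefix='11' -> emit 'd', reset
Bit 8: prefix='0' (no match yet)
Bit 9: prefix='00' -> emit 'o', reset
Bit 10: prefix='0' (no match yet)
Bit 11: prefix='00' -> emit 'o', reset
Bit 12: prefix='0' (no match yet)
Bit 13: prefix='00' -> emit 'o', reset
Bit 14: prefix='0' (no match yet)
Bit 15: prefix='01' -> emit 'i', reset

Answer: iiodoooi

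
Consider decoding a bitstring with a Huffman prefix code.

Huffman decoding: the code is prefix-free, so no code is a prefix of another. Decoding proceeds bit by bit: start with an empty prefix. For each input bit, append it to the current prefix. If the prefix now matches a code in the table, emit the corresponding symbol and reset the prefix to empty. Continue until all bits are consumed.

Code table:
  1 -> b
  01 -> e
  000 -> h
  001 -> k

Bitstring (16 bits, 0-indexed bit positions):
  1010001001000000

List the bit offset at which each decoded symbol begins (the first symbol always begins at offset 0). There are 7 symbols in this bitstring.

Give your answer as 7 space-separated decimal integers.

Answer: 0 1 3 6 7 10 13

Derivation:
Bit 0: prefix='1' -> emit 'b', reset
Bit 1: prefix='0' (no match yet)
Bit 2: prefix='01' -> emit 'e', reset
Bit 3: prefix='0' (no match yet)
Bit 4: prefix='00' (no match yet)
Bit 5: prefix='000' -> emit 'h', reset
Bit 6: prefix='1' -> emit 'b', reset
Bit 7: prefix='0' (no match yet)
Bit 8: prefix='00' (no match yet)
Bit 9: prefix='001' -> emit 'k', reset
Bit 10: prefix='0' (no match yet)
Bit 11: prefix='00' (no match yet)
Bit 12: prefix='000' -> emit 'h', reset
Bit 13: prefix='0' (no match yet)
Bit 14: prefix='00' (no match yet)
Bit 15: prefix='000' -> emit 'h', reset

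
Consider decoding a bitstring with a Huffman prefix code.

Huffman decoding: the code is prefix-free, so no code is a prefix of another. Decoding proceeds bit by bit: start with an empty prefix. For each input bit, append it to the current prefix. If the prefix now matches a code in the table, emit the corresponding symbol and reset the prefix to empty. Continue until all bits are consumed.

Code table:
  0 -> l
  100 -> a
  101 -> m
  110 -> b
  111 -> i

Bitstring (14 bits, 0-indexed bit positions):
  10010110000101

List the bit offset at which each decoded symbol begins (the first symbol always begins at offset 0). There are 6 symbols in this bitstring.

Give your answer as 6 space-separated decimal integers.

Bit 0: prefix='1' (no match yet)
Bit 1: prefix='10' (no match yet)
Bit 2: prefix='100' -> emit 'a', reset
Bit 3: prefix='1' (no match yet)
Bit 4: prefix='10' (no match yet)
Bit 5: prefix='101' -> emit 'm', reset
Bit 6: prefix='1' (no match yet)
Bit 7: prefix='10' (no match yet)
Bit 8: prefix='100' -> emit 'a', reset
Bit 9: prefix='0' -> emit 'l', reset
Bit 10: prefix='0' -> emit 'l', reset
Bit 11: prefix='1' (no match yet)
Bit 12: prefix='10' (no match yet)
Bit 13: prefix='101' -> emit 'm', reset

Answer: 0 3 6 9 10 11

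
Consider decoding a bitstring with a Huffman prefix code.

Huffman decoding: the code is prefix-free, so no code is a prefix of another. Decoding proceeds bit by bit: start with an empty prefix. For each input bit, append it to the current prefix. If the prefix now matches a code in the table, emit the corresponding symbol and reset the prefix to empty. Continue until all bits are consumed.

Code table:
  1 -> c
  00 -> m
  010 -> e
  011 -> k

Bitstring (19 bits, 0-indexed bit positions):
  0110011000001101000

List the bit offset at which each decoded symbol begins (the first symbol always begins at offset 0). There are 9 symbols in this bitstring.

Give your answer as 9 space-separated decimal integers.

Answer: 0 3 5 6 7 9 11 14 17

Derivation:
Bit 0: prefix='0' (no match yet)
Bit 1: prefix='01' (no match yet)
Bit 2: prefix='011' -> emit 'k', reset
Bit 3: prefix='0' (no match yet)
Bit 4: prefix='00' -> emit 'm', reset
Bit 5: prefix='1' -> emit 'c', reset
Bit 6: prefix='1' -> emit 'c', reset
Bit 7: prefix='0' (no match yet)
Bit 8: prefix='00' -> emit 'm', reset
Bit 9: prefix='0' (no match yet)
Bit 10: prefix='00' -> emit 'm', reset
Bit 11: prefix='0' (no match yet)
Bit 12: prefix='01' (no match yet)
Bit 13: prefix='011' -> emit 'k', reset
Bit 14: prefix='0' (no match yet)
Bit 15: prefix='01' (no match yet)
Bit 16: prefix='010' -> emit 'e', reset
Bit 17: prefix='0' (no match yet)
Bit 18: prefix='00' -> emit 'm', reset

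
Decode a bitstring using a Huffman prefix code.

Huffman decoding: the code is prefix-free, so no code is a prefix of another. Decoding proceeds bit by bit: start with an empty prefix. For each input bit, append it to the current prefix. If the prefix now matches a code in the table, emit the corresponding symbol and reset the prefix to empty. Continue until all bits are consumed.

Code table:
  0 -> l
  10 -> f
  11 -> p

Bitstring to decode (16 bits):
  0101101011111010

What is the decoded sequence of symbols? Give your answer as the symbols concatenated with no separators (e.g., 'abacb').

Answer: lfplfppff

Derivation:
Bit 0: prefix='0' -> emit 'l', reset
Bit 1: prefix='1' (no match yet)
Bit 2: prefix='10' -> emit 'f', reset
Bit 3: prefix='1' (no match yet)
Bit 4: prefix='11' -> emit 'p', reset
Bit 5: prefix='0' -> emit 'l', reset
Bit 6: prefix='1' (no match yet)
Bit 7: prefix='10' -> emit 'f', reset
Bit 8: prefix='1' (no match yet)
Bit 9: prefix='11' -> emit 'p', reset
Bit 10: prefix='1' (no match yet)
Bit 11: prefix='11' -> emit 'p', reset
Bit 12: prefix='1' (no match yet)
Bit 13: prefix='10' -> emit 'f', reset
Bit 14: prefix='1' (no match yet)
Bit 15: prefix='10' -> emit 'f', reset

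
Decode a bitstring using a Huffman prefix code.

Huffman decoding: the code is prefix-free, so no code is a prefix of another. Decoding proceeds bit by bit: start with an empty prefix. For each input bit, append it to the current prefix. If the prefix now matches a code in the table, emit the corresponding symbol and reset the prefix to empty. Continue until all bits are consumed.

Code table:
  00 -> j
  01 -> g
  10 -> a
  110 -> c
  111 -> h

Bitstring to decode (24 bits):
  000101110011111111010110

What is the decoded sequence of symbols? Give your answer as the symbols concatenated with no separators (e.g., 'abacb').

Answer: jggcghhaac

Derivation:
Bit 0: prefix='0' (no match yet)
Bit 1: prefix='00' -> emit 'j', reset
Bit 2: prefix='0' (no match yet)
Bit 3: prefix='01' -> emit 'g', reset
Bit 4: prefix='0' (no match yet)
Bit 5: prefix='01' -> emit 'g', reset
Bit 6: prefix='1' (no match yet)
Bit 7: prefix='11' (no match yet)
Bit 8: prefix='110' -> emit 'c', reset
Bit 9: prefix='0' (no match yet)
Bit 10: prefix='01' -> emit 'g', reset
Bit 11: prefix='1' (no match yet)
Bit 12: prefix='11' (no match yet)
Bit 13: prefix='111' -> emit 'h', reset
Bit 14: prefix='1' (no match yet)
Bit 15: prefix='11' (no match yet)
Bit 16: prefix='111' -> emit 'h', reset
Bit 17: prefix='1' (no match yet)
Bit 18: prefix='10' -> emit 'a', reset
Bit 19: prefix='1' (no match yet)
Bit 20: prefix='10' -> emit 'a', reset
Bit 21: prefix='1' (no match yet)
Bit 22: prefix='11' (no match yet)
Bit 23: prefix='110' -> emit 'c', reset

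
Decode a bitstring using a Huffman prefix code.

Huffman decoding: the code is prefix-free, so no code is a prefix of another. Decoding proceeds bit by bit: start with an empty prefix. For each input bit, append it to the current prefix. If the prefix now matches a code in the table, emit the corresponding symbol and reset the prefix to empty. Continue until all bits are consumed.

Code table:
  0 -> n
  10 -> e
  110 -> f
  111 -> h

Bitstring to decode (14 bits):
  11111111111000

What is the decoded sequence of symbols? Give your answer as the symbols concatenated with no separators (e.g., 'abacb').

Bit 0: prefix='1' (no match yet)
Bit 1: prefix='11' (no match yet)
Bit 2: prefix='111' -> emit 'h', reset
Bit 3: prefix='1' (no match yet)
Bit 4: prefix='11' (no match yet)
Bit 5: prefix='111' -> emit 'h', reset
Bit 6: prefix='1' (no match yet)
Bit 7: prefix='11' (no match yet)
Bit 8: prefix='111' -> emit 'h', reset
Bit 9: prefix='1' (no match yet)
Bit 10: prefix='11' (no match yet)
Bit 11: prefix='110' -> emit 'f', reset
Bit 12: prefix='0' -> emit 'n', reset
Bit 13: prefix='0' -> emit 'n', reset

Answer: hhhfnn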